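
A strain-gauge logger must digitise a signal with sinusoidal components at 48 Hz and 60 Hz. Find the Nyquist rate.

120 Hz

Highest-frequency component: 60 Hz.
Nyquist rate = 2 × 60 Hz = 120 Hz.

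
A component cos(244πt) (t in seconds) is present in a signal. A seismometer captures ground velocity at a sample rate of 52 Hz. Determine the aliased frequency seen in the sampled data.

ω = 244π rad/s → f = ω/(2π) = 122 Hz.
122 Hz mod fs = 18 Hz.
18 Hz ≤ fs/2 = 26 Hz, appears at 18 Hz.

18 Hz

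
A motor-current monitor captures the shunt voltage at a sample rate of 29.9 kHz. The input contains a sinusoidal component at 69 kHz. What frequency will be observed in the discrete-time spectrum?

69 kHz mod fs = 9.2 kHz.
9.2 kHz ≤ fs/2 = 14.95 kHz, appears at 9.2 kHz.

9.2 kHz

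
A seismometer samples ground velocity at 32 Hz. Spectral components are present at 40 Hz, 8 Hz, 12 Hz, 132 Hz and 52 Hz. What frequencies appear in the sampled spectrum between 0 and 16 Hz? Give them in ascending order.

4 Hz, 8 Hz, 12 Hz

fs/2 = 16 Hz.
40 Hz mod fs = 8 Hz.
8 Hz ≤ fs/2 = 16 Hz, appears at 8 Hz.
8 Hz ≤ fs/2 = 16 Hz, passes unchanged.
12 Hz ≤ fs/2 = 16 Hz, passes unchanged.
132 Hz mod fs = 4 Hz.
4 Hz ≤ fs/2 = 16 Hz, appears at 4 Hz.
52 Hz mod fs = 20 Hz.
20 Hz > fs/2 = 16 Hz, folds to fs − 20 Hz = 12 Hz.
Distinct values: {4 Hz, 8 Hz, 12 Hz}.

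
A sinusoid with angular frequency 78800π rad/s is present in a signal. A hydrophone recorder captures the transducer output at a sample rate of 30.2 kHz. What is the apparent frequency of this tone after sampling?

9.2 kHz

ω = 78800π rad/s → f = ω/(2π) = 39400 Hz = 39.4 kHz.
39.4 kHz mod fs = 9.2 kHz.
9.2 kHz ≤ fs/2 = 15.1 kHz, appears at 9.2 kHz.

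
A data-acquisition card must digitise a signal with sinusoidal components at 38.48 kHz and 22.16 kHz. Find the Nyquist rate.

Highest-frequency component: 38.48 kHz.
Nyquist rate = 2 × 38.48 kHz = 76.96 kHz.

76.96 kHz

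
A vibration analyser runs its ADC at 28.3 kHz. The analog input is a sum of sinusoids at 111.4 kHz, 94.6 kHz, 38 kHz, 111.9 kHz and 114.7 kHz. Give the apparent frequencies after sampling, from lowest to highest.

1.3 kHz, 1.5 kHz, 1.8 kHz, 9.7 kHz

fs/2 = 14.15 kHz.
111.4 kHz mod fs = 26.5 kHz.
26.5 kHz > fs/2 = 14.15 kHz, folds to fs − 26.5 kHz = 1.8 kHz.
94.6 kHz mod fs = 9.7 kHz.
9.7 kHz ≤ fs/2 = 14.15 kHz, appears at 9.7 kHz.
38 kHz mod fs = 9.7 kHz.
9.7 kHz ≤ fs/2 = 14.15 kHz, appears at 9.7 kHz.
111.9 kHz mod fs = 27 kHz.
27 kHz > fs/2 = 14.15 kHz, folds to fs − 27 kHz = 1.3 kHz.
114.7 kHz mod fs = 1.5 kHz.
1.5 kHz ≤ fs/2 = 14.15 kHz, appears at 1.5 kHz.
Distinct values: {1.3 kHz, 1.5 kHz, 1.8 kHz, 9.7 kHz}.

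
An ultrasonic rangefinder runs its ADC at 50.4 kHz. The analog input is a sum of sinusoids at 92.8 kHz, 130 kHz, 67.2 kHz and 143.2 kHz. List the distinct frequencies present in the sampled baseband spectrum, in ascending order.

8 kHz, 16.8 kHz, 21.2 kHz

fs/2 = 25.2 kHz.
92.8 kHz mod fs = 42.4 kHz.
42.4 kHz > fs/2 = 25.2 kHz, folds to fs − 42.4 kHz = 8 kHz.
130 kHz mod fs = 29.2 kHz.
29.2 kHz > fs/2 = 25.2 kHz, folds to fs − 29.2 kHz = 21.2 kHz.
67.2 kHz mod fs = 16.8 kHz.
16.8 kHz ≤ fs/2 = 25.2 kHz, appears at 16.8 kHz.
143.2 kHz mod fs = 42.4 kHz.
42.4 kHz > fs/2 = 25.2 kHz, folds to fs − 42.4 kHz = 8 kHz.
Distinct values: {8 kHz, 16.8 kHz, 21.2 kHz}.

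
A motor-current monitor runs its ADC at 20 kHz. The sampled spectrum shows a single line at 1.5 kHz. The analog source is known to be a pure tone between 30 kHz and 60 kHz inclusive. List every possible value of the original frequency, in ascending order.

Frequencies that alias to 1.5 kHz are k·fs ± 1.5 kHz for integer k ≥ 0.
k=0: 1.5 kHz.
k=1: 18.5 kHz, 21.5 kHz.
k=2: 38.5 kHz, 41.5 kHz.
k=3: 58.5 kHz, 61.5 kHz.
k=4: 78.5 kHz, 81.5 kHz.
Within [30 kHz, 60 kHz]: 38.5 kHz, 41.5 kHz, 58.5 kHz.

38.5 kHz, 41.5 kHz, 58.5 kHz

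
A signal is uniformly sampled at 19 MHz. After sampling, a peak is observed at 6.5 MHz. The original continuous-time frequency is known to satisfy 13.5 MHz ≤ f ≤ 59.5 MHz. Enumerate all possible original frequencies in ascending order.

25.5 MHz, 31.5 MHz, 44.5 MHz, 50.5 MHz

Frequencies that alias to 6.5 MHz are k·fs ± 6.5 MHz for integer k ≥ 0.
k=0: 6.5 MHz.
k=1: 12.5 MHz, 25.5 MHz.
k=2: 31.5 MHz, 44.5 MHz.
k=3: 50.5 MHz, 63.5 MHz.
k=4: 69.5 MHz, 82.5 MHz.
Within [13.5 MHz, 59.5 MHz]: 25.5 MHz, 31.5 MHz, 44.5 MHz, 50.5 MHz.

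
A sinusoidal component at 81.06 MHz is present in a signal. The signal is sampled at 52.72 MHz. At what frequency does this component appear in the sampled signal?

24.38 MHz

81.06 MHz mod fs = 28.34 MHz.
28.34 MHz > fs/2 = 26.36 MHz, folds to fs − 28.34 MHz = 24.38 MHz.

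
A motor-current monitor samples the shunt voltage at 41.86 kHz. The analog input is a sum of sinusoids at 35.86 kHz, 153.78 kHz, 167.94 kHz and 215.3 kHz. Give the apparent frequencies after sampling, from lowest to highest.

0.5 kHz, 6 kHz, 13.66 kHz

fs/2 = 20.93 kHz.
35.86 kHz > fs/2 = 20.93 kHz, folds to fs − 35.86 kHz = 6 kHz.
153.78 kHz mod fs = 28.2 kHz.
28.2 kHz > fs/2 = 20.93 kHz, folds to fs − 28.2 kHz = 13.66 kHz.
167.94 kHz mod fs = 0.5 kHz.
0.5 kHz ≤ fs/2 = 20.93 kHz, appears at 0.5 kHz.
215.3 kHz mod fs = 6 kHz.
6 kHz ≤ fs/2 = 20.93 kHz, appears at 6 kHz.
Distinct values: {0.5 kHz, 6 kHz, 13.66 kHz}.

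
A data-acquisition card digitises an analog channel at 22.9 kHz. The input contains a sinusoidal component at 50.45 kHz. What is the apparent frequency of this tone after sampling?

4.65 kHz

50.45 kHz mod fs = 4.65 kHz.
4.65 kHz ≤ fs/2 = 11.45 kHz, appears at 4.65 kHz.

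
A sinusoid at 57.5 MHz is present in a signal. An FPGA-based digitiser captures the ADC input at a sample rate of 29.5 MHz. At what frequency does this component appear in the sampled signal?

1.5 MHz

57.5 MHz mod fs = 28 MHz.
28 MHz > fs/2 = 14.75 MHz, folds to fs − 28 MHz = 1.5 MHz.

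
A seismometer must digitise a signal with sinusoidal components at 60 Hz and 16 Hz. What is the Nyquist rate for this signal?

Highest-frequency component: 60 Hz.
Nyquist rate = 2 × 60 Hz = 120 Hz.

120 Hz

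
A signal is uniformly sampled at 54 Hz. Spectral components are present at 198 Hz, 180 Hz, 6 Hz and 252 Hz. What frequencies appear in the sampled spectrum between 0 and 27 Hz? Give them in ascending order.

6 Hz, 18 Hz

fs/2 = 27 Hz.
198 Hz mod fs = 36 Hz.
36 Hz > fs/2 = 27 Hz, folds to fs − 36 Hz = 18 Hz.
180 Hz mod fs = 18 Hz.
18 Hz ≤ fs/2 = 27 Hz, appears at 18 Hz.
6 Hz ≤ fs/2 = 27 Hz, passes unchanged.
252 Hz mod fs = 36 Hz.
36 Hz > fs/2 = 27 Hz, folds to fs − 36 Hz = 18 Hz.
Distinct values: {6 Hz, 18 Hz}.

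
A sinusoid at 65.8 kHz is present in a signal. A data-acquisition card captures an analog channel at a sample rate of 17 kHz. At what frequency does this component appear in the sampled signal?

65.8 kHz mod fs = 14.8 kHz.
14.8 kHz > fs/2 = 8.5 kHz, folds to fs − 14.8 kHz = 2.2 kHz.

2.2 kHz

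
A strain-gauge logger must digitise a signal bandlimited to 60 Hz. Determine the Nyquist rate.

120 Hz

Nyquist rate = 2 × 60 Hz = 120 Hz.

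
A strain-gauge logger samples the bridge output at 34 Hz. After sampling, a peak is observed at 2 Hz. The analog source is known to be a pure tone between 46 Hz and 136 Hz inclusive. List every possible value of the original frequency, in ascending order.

66 Hz, 70 Hz, 100 Hz, 104 Hz, 134 Hz

Frequencies that alias to 2 Hz are k·fs ± 2 Hz for integer k ≥ 0.
k=0: 2 Hz.
k=1: 32 Hz, 36 Hz.
k=2: 66 Hz, 70 Hz.
k=3: 100 Hz, 104 Hz.
k=4: 134 Hz, 138 Hz.
k=5: 168 Hz, 172 Hz.
Within [46 Hz, 136 Hz]: 66 Hz, 70 Hz, 100 Hz, 104 Hz, 134 Hz.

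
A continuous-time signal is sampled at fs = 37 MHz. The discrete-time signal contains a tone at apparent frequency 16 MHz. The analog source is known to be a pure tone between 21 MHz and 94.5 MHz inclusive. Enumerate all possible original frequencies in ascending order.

Frequencies that alias to 16 MHz are k·fs ± 16 MHz for integer k ≥ 0.
k=0: 16 MHz.
k=1: 21 MHz, 53 MHz.
k=2: 58 MHz, 90 MHz.
k=3: 95 MHz, 127 MHz.
Within [21 MHz, 94.5 MHz]: 21 MHz, 53 MHz, 58 MHz, 90 MHz.

21 MHz, 53 MHz, 58 MHz, 90 MHz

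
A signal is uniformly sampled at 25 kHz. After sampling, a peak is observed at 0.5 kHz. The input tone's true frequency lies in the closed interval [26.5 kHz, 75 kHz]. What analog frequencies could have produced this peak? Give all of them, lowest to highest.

Frequencies that alias to 0.5 kHz are k·fs ± 0.5 kHz for integer k ≥ 0.
k=0: 0.5 kHz.
k=1: 24.5 kHz, 25.5 kHz.
k=2: 49.5 kHz, 50.5 kHz.
k=3: 74.5 kHz, 75.5 kHz.
k=4: 99.5 kHz, 100.5 kHz.
Within [26.5 kHz, 75 kHz]: 49.5 kHz, 50.5 kHz, 74.5 kHz.

49.5 kHz, 50.5 kHz, 74.5 kHz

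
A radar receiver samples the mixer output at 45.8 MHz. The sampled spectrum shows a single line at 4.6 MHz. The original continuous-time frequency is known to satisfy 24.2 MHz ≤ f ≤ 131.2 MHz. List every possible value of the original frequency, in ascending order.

Frequencies that alias to 4.6 MHz are k·fs ± 4.6 MHz for integer k ≥ 0.
k=0: 4.6 MHz.
k=1: 41.2 MHz, 50.4 MHz.
k=2: 87 MHz, 96.2 MHz.
k=3: 132.8 MHz, 142 MHz.
Within [24.2 MHz, 131.2 MHz]: 41.2 MHz, 50.4 MHz, 87 MHz, 96.2 MHz.

41.2 MHz, 50.4 MHz, 87 MHz, 96.2 MHz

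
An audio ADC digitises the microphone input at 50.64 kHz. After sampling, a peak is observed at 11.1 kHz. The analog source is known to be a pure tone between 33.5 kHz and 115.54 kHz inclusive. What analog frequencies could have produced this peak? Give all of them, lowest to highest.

39.54 kHz, 61.74 kHz, 90.18 kHz, 112.38 kHz

Frequencies that alias to 11.1 kHz are k·fs ± 11.1 kHz for integer k ≥ 0.
k=0: 11.1 kHz.
k=1: 39.54 kHz, 61.74 kHz.
k=2: 90.18 kHz, 112.38 kHz.
k=3: 140.82 kHz, 163.02 kHz.
Within [33.5 kHz, 115.54 kHz]: 39.54 kHz, 61.74 kHz, 90.18 kHz, 112.38 kHz.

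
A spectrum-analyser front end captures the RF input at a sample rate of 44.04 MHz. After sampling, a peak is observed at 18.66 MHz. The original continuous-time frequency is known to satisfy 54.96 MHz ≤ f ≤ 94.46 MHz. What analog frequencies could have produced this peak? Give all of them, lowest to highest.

62.7 MHz, 69.42 MHz

Frequencies that alias to 18.66 MHz are k·fs ± 18.66 MHz for integer k ≥ 0.
k=0: 18.66 MHz.
k=1: 25.38 MHz, 62.7 MHz.
k=2: 69.42 MHz, 106.74 MHz.
k=3: 113.46 MHz, 150.78 MHz.
Within [54.96 MHz, 94.46 MHz]: 62.7 MHz, 69.42 MHz.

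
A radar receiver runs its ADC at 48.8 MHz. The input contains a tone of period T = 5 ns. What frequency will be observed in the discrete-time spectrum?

4.8 MHz

T = 5 ns → f = 1/T = 200 MHz.
200 MHz mod fs = 4.8 MHz.
4.8 MHz ≤ fs/2 = 24.4 MHz, appears at 4.8 MHz.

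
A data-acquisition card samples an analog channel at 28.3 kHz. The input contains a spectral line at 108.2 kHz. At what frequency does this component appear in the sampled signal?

108.2 kHz mod fs = 23.3 kHz.
23.3 kHz > fs/2 = 14.15 kHz, folds to fs − 23.3 kHz = 5 kHz.

5 kHz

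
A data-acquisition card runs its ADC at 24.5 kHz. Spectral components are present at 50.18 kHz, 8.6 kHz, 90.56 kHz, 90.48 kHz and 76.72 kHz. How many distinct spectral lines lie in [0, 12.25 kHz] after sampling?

fs/2 = 12.25 kHz.
50.18 kHz mod fs = 1.18 kHz.
1.18 kHz ≤ fs/2 = 12.25 kHz, appears at 1.18 kHz.
8.6 kHz ≤ fs/2 = 12.25 kHz, passes unchanged.
90.56 kHz mod fs = 17.06 kHz.
17.06 kHz > fs/2 = 12.25 kHz, folds to fs − 17.06 kHz = 7.44 kHz.
90.48 kHz mod fs = 16.98 kHz.
16.98 kHz > fs/2 = 12.25 kHz, folds to fs − 16.98 kHz = 7.52 kHz.
76.72 kHz mod fs = 3.22 kHz.
3.22 kHz ≤ fs/2 = 12.25 kHz, appears at 3.22 kHz.
Distinct values: {1.18 kHz, 3.22 kHz, 7.44 kHz, 7.52 kHz, 8.6 kHz} → 5.

5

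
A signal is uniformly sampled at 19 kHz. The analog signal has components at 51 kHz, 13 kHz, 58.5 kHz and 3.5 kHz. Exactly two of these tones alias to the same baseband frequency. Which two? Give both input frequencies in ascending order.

13 kHz, 51 kHz

fs/2 = 9.5 kHz.
51 kHz mod fs = 13 kHz.
13 kHz > fs/2 = 9.5 kHz, folds to fs − 13 kHz = 6 kHz.
13 kHz > fs/2 = 9.5 kHz, folds to fs − 13 kHz = 6 kHz.
58.5 kHz mod fs = 1.5 kHz.
1.5 kHz ≤ fs/2 = 9.5 kHz, appears at 1.5 kHz.
3.5 kHz ≤ fs/2 = 9.5 kHz, passes unchanged.
13 kHz and 51 kHz both map to 6 kHz.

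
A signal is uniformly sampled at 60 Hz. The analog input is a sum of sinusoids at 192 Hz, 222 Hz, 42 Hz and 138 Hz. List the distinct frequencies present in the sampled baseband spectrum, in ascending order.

12 Hz, 18 Hz

fs/2 = 30 Hz.
192 Hz mod fs = 12 Hz.
12 Hz ≤ fs/2 = 30 Hz, appears at 12 Hz.
222 Hz mod fs = 42 Hz.
42 Hz > fs/2 = 30 Hz, folds to fs − 42 Hz = 18 Hz.
42 Hz > fs/2 = 30 Hz, folds to fs − 42 Hz = 18 Hz.
138 Hz mod fs = 18 Hz.
18 Hz ≤ fs/2 = 30 Hz, appears at 18 Hz.
Distinct values: {12 Hz, 18 Hz}.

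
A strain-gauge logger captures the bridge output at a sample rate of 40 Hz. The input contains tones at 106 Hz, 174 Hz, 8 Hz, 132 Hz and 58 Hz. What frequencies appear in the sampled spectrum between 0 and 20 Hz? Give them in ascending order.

8 Hz, 12 Hz, 14 Hz, 18 Hz

fs/2 = 20 Hz.
106 Hz mod fs = 26 Hz.
26 Hz > fs/2 = 20 Hz, folds to fs − 26 Hz = 14 Hz.
174 Hz mod fs = 14 Hz.
14 Hz ≤ fs/2 = 20 Hz, appears at 14 Hz.
8 Hz ≤ fs/2 = 20 Hz, passes unchanged.
132 Hz mod fs = 12 Hz.
12 Hz ≤ fs/2 = 20 Hz, appears at 12 Hz.
58 Hz mod fs = 18 Hz.
18 Hz ≤ fs/2 = 20 Hz, appears at 18 Hz.
Distinct values: {8 Hz, 12 Hz, 14 Hz, 18 Hz}.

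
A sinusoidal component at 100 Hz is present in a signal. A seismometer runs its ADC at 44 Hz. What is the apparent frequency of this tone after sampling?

100 Hz mod fs = 12 Hz.
12 Hz ≤ fs/2 = 22 Hz, appears at 12 Hz.

12 Hz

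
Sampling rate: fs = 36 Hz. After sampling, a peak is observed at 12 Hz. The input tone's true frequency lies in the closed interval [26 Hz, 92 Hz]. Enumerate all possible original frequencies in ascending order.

48 Hz, 60 Hz, 84 Hz

Frequencies that alias to 12 Hz are k·fs ± 12 Hz for integer k ≥ 0.
k=0: 12 Hz.
k=1: 24 Hz, 48 Hz.
k=2: 60 Hz, 84 Hz.
k=3: 96 Hz, 120 Hz.
Within [26 Hz, 92 Hz]: 48 Hz, 60 Hz, 84 Hz.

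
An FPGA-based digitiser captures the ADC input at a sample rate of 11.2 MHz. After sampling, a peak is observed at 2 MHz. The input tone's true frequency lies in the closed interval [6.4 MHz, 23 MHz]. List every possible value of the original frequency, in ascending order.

9.2 MHz, 13.2 MHz, 20.4 MHz

Frequencies that alias to 2 MHz are k·fs ± 2 MHz for integer k ≥ 0.
k=0: 2 MHz.
k=1: 9.2 MHz, 13.2 MHz.
k=2: 20.4 MHz, 24.4 MHz.
k=3: 31.6 MHz, 35.6 MHz.
Within [6.4 MHz, 23 MHz]: 9.2 MHz, 13.2 MHz, 20.4 MHz.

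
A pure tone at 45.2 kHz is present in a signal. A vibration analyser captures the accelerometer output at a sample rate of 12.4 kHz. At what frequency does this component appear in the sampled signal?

45.2 kHz mod fs = 8 kHz.
8 kHz > fs/2 = 6.2 kHz, folds to fs − 8 kHz = 4.4 kHz.

4.4 kHz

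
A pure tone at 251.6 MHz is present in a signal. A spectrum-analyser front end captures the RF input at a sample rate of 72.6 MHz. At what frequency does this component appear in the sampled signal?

251.6 MHz mod fs = 33.8 MHz.
33.8 MHz ≤ fs/2 = 36.3 MHz, appears at 33.8 MHz.

33.8 MHz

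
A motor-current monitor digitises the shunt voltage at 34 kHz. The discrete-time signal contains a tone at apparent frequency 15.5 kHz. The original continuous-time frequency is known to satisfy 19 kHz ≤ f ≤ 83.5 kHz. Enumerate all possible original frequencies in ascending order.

Frequencies that alias to 15.5 kHz are k·fs ± 15.5 kHz for integer k ≥ 0.
k=0: 15.5 kHz.
k=1: 18.5 kHz, 49.5 kHz.
k=2: 52.5 kHz, 83.5 kHz.
k=3: 86.5 kHz, 117.5 kHz.
Within [19 kHz, 83.5 kHz]: 49.5 kHz, 52.5 kHz, 83.5 kHz.

49.5 kHz, 52.5 kHz, 83.5 kHz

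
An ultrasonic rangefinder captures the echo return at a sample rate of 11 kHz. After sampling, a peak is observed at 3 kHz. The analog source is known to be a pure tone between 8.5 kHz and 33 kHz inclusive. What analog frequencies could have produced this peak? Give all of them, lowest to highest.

14 kHz, 19 kHz, 25 kHz, 30 kHz

Frequencies that alias to 3 kHz are k·fs ± 3 kHz for integer k ≥ 0.
k=0: 3 kHz.
k=1: 8 kHz, 14 kHz.
k=2: 19 kHz, 25 kHz.
k=3: 30 kHz, 36 kHz.
k=4: 41 kHz, 47 kHz.
Within [8.5 kHz, 33 kHz]: 14 kHz, 19 kHz, 25 kHz, 30 kHz.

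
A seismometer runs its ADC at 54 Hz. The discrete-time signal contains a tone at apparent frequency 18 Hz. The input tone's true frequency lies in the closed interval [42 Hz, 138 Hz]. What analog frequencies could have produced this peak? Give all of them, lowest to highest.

Frequencies that alias to 18 Hz are k·fs ± 18 Hz for integer k ≥ 0.
k=0: 18 Hz.
k=1: 36 Hz, 72 Hz.
k=2: 90 Hz, 126 Hz.
k=3: 144 Hz, 180 Hz.
Within [42 Hz, 138 Hz]: 72 Hz, 90 Hz, 126 Hz.

72 Hz, 90 Hz, 126 Hz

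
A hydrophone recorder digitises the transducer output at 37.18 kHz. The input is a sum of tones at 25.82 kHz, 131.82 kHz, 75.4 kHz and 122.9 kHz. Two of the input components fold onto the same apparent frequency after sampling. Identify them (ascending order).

25.82 kHz, 122.9 kHz

fs/2 = 18.59 kHz.
25.82 kHz > fs/2 = 18.59 kHz, folds to fs − 25.82 kHz = 11.36 kHz.
131.82 kHz mod fs = 20.28 kHz.
20.28 kHz > fs/2 = 18.59 kHz, folds to fs − 20.28 kHz = 16.9 kHz.
75.4 kHz mod fs = 1.04 kHz.
1.04 kHz ≤ fs/2 = 18.59 kHz, appears at 1.04 kHz.
122.9 kHz mod fs = 11.36 kHz.
11.36 kHz ≤ fs/2 = 18.59 kHz, appears at 11.36 kHz.
25.82 kHz and 122.9 kHz both map to 11.36 kHz.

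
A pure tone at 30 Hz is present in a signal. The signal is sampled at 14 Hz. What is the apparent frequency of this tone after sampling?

30 Hz mod fs = 2 Hz.
2 Hz ≤ fs/2 = 7 Hz, appears at 2 Hz.

2 Hz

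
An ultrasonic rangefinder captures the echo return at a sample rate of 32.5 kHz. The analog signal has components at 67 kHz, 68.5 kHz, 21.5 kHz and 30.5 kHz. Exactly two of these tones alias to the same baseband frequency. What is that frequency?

fs/2 = 16.25 kHz.
67 kHz mod fs = 2 kHz.
2 kHz ≤ fs/2 = 16.25 kHz, appears at 2 kHz.
68.5 kHz mod fs = 3.5 kHz.
3.5 kHz ≤ fs/2 = 16.25 kHz, appears at 3.5 kHz.
21.5 kHz > fs/2 = 16.25 kHz, folds to fs − 21.5 kHz = 11 kHz.
30.5 kHz > fs/2 = 16.25 kHz, folds to fs − 30.5 kHz = 2 kHz.
30.5 kHz and 67 kHz both map to 2 kHz.

2 kHz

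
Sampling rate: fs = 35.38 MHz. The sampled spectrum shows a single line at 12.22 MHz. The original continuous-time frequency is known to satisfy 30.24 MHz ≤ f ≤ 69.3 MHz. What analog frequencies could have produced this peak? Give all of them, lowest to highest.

47.6 MHz, 58.54 MHz

Frequencies that alias to 12.22 MHz are k·fs ± 12.22 MHz for integer k ≥ 0.
k=0: 12.22 MHz.
k=1: 23.16 MHz, 47.6 MHz.
k=2: 58.54 MHz, 82.98 MHz.
k=3: 93.92 MHz, 118.36 MHz.
Within [30.24 MHz, 69.3 MHz]: 47.6 MHz, 58.54 MHz.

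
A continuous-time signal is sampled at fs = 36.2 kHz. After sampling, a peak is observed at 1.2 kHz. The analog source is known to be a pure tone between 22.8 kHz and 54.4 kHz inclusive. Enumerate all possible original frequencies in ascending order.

35 kHz, 37.4 kHz

Frequencies that alias to 1.2 kHz are k·fs ± 1.2 kHz for integer k ≥ 0.
k=0: 1.2 kHz.
k=1: 35 kHz, 37.4 kHz.
k=2: 71.2 kHz, 73.6 kHz.
Within [22.8 kHz, 54.4 kHz]: 35 kHz, 37.4 kHz.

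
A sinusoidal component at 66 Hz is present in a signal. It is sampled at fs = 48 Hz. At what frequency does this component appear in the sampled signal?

66 Hz mod fs = 18 Hz.
18 Hz ≤ fs/2 = 24 Hz, appears at 18 Hz.

18 Hz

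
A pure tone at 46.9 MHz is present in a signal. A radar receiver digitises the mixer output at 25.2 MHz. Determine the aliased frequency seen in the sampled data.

46.9 MHz mod fs = 21.7 MHz.
21.7 MHz > fs/2 = 12.6 MHz, folds to fs − 21.7 MHz = 3.5 MHz.

3.5 MHz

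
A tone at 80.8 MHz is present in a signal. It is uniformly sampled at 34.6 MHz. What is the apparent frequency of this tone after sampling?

80.8 MHz mod fs = 11.6 MHz.
11.6 MHz ≤ fs/2 = 17.3 MHz, appears at 11.6 MHz.

11.6 MHz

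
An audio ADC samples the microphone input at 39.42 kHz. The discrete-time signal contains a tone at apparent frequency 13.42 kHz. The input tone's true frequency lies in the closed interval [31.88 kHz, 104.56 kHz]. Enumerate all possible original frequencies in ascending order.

52.84 kHz, 65.42 kHz, 92.26 kHz

Frequencies that alias to 13.42 kHz are k·fs ± 13.42 kHz for integer k ≥ 0.
k=0: 13.42 kHz.
k=1: 26 kHz, 52.84 kHz.
k=2: 65.42 kHz, 92.26 kHz.
k=3: 104.84 kHz, 131.68 kHz.
Within [31.88 kHz, 104.56 kHz]: 52.84 kHz, 65.42 kHz, 92.26 kHz.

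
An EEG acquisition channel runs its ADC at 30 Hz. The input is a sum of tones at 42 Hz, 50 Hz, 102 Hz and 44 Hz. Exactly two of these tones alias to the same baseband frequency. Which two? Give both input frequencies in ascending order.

fs/2 = 15 Hz.
42 Hz mod fs = 12 Hz.
12 Hz ≤ fs/2 = 15 Hz, appears at 12 Hz.
50 Hz mod fs = 20 Hz.
20 Hz > fs/2 = 15 Hz, folds to fs − 20 Hz = 10 Hz.
102 Hz mod fs = 12 Hz.
12 Hz ≤ fs/2 = 15 Hz, appears at 12 Hz.
44 Hz mod fs = 14 Hz.
14 Hz ≤ fs/2 = 15 Hz, appears at 14 Hz.
42 Hz and 102 Hz both map to 12 Hz.

42 Hz, 102 Hz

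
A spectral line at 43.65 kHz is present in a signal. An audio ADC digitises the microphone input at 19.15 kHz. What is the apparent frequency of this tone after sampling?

43.65 kHz mod fs = 5.35 kHz.
5.35 kHz ≤ fs/2 = 9.575 kHz, appears at 5.35 kHz.

5.35 kHz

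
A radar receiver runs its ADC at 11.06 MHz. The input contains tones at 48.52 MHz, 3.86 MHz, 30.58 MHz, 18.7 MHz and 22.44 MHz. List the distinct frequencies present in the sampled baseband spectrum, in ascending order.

fs/2 = 5.53 MHz.
48.52 MHz mod fs = 4.28 MHz.
4.28 MHz ≤ fs/2 = 5.53 MHz, appears at 4.28 MHz.
3.86 MHz ≤ fs/2 = 5.53 MHz, passes unchanged.
30.58 MHz mod fs = 8.46 MHz.
8.46 MHz > fs/2 = 5.53 MHz, folds to fs − 8.46 MHz = 2.6 MHz.
18.7 MHz mod fs = 7.64 MHz.
7.64 MHz > fs/2 = 5.53 MHz, folds to fs − 7.64 MHz = 3.42 MHz.
22.44 MHz mod fs = 0.32 MHz.
0.32 MHz ≤ fs/2 = 5.53 MHz, appears at 0.32 MHz.
Distinct values: {0.32 MHz, 2.6 MHz, 3.42 MHz, 3.86 MHz, 4.28 MHz}.

0.32 MHz, 2.6 MHz, 3.42 MHz, 3.86 MHz, 4.28 MHz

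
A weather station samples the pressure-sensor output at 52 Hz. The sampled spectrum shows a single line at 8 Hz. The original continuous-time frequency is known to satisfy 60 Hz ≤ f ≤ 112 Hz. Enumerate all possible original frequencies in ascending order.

Frequencies that alias to 8 Hz are k·fs ± 8 Hz for integer k ≥ 0.
k=0: 8 Hz.
k=1: 44 Hz, 60 Hz.
k=2: 96 Hz, 112 Hz.
k=3: 148 Hz, 164 Hz.
Within [60 Hz, 112 Hz]: 60 Hz, 96 Hz, 112 Hz.

60 Hz, 96 Hz, 112 Hz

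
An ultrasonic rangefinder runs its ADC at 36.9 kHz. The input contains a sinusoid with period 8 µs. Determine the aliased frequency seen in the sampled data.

14.3 kHz

T = 8 µs → f = 1/T = 125 kHz.
125 kHz mod fs = 14.3 kHz.
14.3 kHz ≤ fs/2 = 18.45 kHz, appears at 14.3 kHz.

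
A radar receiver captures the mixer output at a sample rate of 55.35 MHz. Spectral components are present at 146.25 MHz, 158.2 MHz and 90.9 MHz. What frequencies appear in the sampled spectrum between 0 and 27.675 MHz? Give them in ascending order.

7.85 MHz, 19.8 MHz

fs/2 = 27.675 MHz.
146.25 MHz mod fs = 35.55 MHz.
35.55 MHz > fs/2 = 27.675 MHz, folds to fs − 35.55 MHz = 19.8 MHz.
158.2 MHz mod fs = 47.5 MHz.
47.5 MHz > fs/2 = 27.675 MHz, folds to fs − 47.5 MHz = 7.85 MHz.
90.9 MHz mod fs = 35.55 MHz.
35.55 MHz > fs/2 = 27.675 MHz, folds to fs − 35.55 MHz = 19.8 MHz.
Distinct values: {7.85 MHz, 19.8 MHz}.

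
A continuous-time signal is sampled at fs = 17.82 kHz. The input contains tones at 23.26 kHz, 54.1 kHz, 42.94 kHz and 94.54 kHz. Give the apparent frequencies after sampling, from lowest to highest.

fs/2 = 8.91 kHz.
23.26 kHz mod fs = 5.44 kHz.
5.44 kHz ≤ fs/2 = 8.91 kHz, appears at 5.44 kHz.
54.1 kHz mod fs = 0.64 kHz.
0.64 kHz ≤ fs/2 = 8.91 kHz, appears at 0.64 kHz.
42.94 kHz mod fs = 7.3 kHz.
7.3 kHz ≤ fs/2 = 8.91 kHz, appears at 7.3 kHz.
94.54 kHz mod fs = 5.44 kHz.
5.44 kHz ≤ fs/2 = 8.91 kHz, appears at 5.44 kHz.
Distinct values: {0.64 kHz, 5.44 kHz, 7.3 kHz}.

0.64 kHz, 5.44 kHz, 7.3 kHz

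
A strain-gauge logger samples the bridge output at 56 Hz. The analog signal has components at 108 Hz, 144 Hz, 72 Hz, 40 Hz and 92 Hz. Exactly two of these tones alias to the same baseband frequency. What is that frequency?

16 Hz

fs/2 = 28 Hz.
108 Hz mod fs = 52 Hz.
52 Hz > fs/2 = 28 Hz, folds to fs − 52 Hz = 4 Hz.
144 Hz mod fs = 32 Hz.
32 Hz > fs/2 = 28 Hz, folds to fs − 32 Hz = 24 Hz.
72 Hz mod fs = 16 Hz.
16 Hz ≤ fs/2 = 28 Hz, appears at 16 Hz.
40 Hz > fs/2 = 28 Hz, folds to fs − 40 Hz = 16 Hz.
92 Hz mod fs = 36 Hz.
36 Hz > fs/2 = 28 Hz, folds to fs − 36 Hz = 20 Hz.
40 Hz and 72 Hz both map to 16 Hz.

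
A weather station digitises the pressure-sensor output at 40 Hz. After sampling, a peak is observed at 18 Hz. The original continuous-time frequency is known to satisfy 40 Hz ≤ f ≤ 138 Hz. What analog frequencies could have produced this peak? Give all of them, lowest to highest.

58 Hz, 62 Hz, 98 Hz, 102 Hz, 138 Hz

Frequencies that alias to 18 Hz are k·fs ± 18 Hz for integer k ≥ 0.
k=0: 18 Hz.
k=1: 22 Hz, 58 Hz.
k=2: 62 Hz, 98 Hz.
k=3: 102 Hz, 138 Hz.
k=4: 142 Hz, 178 Hz.
Within [40 Hz, 138 Hz]: 58 Hz, 62 Hz, 98 Hz, 102 Hz, 138 Hz.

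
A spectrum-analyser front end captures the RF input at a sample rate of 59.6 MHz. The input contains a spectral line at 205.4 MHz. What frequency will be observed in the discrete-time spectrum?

205.4 MHz mod fs = 26.6 MHz.
26.6 MHz ≤ fs/2 = 29.8 MHz, appears at 26.6 MHz.

26.6 MHz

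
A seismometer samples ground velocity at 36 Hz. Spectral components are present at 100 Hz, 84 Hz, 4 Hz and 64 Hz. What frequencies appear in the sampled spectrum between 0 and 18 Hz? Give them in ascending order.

4 Hz, 8 Hz, 12 Hz

fs/2 = 18 Hz.
100 Hz mod fs = 28 Hz.
28 Hz > fs/2 = 18 Hz, folds to fs − 28 Hz = 8 Hz.
84 Hz mod fs = 12 Hz.
12 Hz ≤ fs/2 = 18 Hz, appears at 12 Hz.
4 Hz ≤ fs/2 = 18 Hz, passes unchanged.
64 Hz mod fs = 28 Hz.
28 Hz > fs/2 = 18 Hz, folds to fs − 28 Hz = 8 Hz.
Distinct values: {4 Hz, 8 Hz, 12 Hz}.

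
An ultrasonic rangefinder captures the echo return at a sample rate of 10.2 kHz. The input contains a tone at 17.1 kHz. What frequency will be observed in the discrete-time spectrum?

17.1 kHz mod fs = 6.9 kHz.
6.9 kHz > fs/2 = 5.1 kHz, folds to fs − 6.9 kHz = 3.3 kHz.

3.3 kHz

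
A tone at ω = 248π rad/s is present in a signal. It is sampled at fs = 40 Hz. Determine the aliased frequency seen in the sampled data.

4 Hz

ω = 248π rad/s → f = ω/(2π) = 124 Hz.
124 Hz mod fs = 4 Hz.
4 Hz ≤ fs/2 = 20 Hz, appears at 4 Hz.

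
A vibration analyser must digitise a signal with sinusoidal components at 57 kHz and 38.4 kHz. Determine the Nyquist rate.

Highest-frequency component: 57 kHz.
Nyquist rate = 2 × 57 kHz = 114 kHz.

114 kHz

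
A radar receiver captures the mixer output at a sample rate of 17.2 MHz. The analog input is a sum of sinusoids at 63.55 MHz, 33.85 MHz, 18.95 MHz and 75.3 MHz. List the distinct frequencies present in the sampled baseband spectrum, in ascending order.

0.55 MHz, 1.75 MHz, 5.25 MHz, 6.5 MHz

fs/2 = 8.6 MHz.
63.55 MHz mod fs = 11.95 MHz.
11.95 MHz > fs/2 = 8.6 MHz, folds to fs − 11.95 MHz = 5.25 MHz.
33.85 MHz mod fs = 16.65 MHz.
16.65 MHz > fs/2 = 8.6 MHz, folds to fs − 16.65 MHz = 0.55 MHz.
18.95 MHz mod fs = 1.75 MHz.
1.75 MHz ≤ fs/2 = 8.6 MHz, appears at 1.75 MHz.
75.3 MHz mod fs = 6.5 MHz.
6.5 MHz ≤ fs/2 = 8.6 MHz, appears at 6.5 MHz.
Distinct values: {0.55 MHz, 1.75 MHz, 5.25 MHz, 6.5 MHz}.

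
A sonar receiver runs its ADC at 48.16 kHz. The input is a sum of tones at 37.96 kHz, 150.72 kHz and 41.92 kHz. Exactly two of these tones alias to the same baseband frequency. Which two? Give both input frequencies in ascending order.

41.92 kHz, 150.72 kHz

fs/2 = 24.08 kHz.
37.96 kHz > fs/2 = 24.08 kHz, folds to fs − 37.96 kHz = 10.2 kHz.
150.72 kHz mod fs = 6.24 kHz.
6.24 kHz ≤ fs/2 = 24.08 kHz, appears at 6.24 kHz.
41.92 kHz > fs/2 = 24.08 kHz, folds to fs − 41.92 kHz = 6.24 kHz.
41.92 kHz and 150.72 kHz both map to 6.24 kHz.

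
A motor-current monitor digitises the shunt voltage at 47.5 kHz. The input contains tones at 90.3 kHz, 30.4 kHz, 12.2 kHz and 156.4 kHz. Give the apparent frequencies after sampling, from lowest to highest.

4.7 kHz, 12.2 kHz, 13.9 kHz, 17.1 kHz

fs/2 = 23.75 kHz.
90.3 kHz mod fs = 42.8 kHz.
42.8 kHz > fs/2 = 23.75 kHz, folds to fs − 42.8 kHz = 4.7 kHz.
30.4 kHz > fs/2 = 23.75 kHz, folds to fs − 30.4 kHz = 17.1 kHz.
12.2 kHz ≤ fs/2 = 23.75 kHz, passes unchanged.
156.4 kHz mod fs = 13.9 kHz.
13.9 kHz ≤ fs/2 = 23.75 kHz, appears at 13.9 kHz.
Distinct values: {4.7 kHz, 12.2 kHz, 13.9 kHz, 17.1 kHz}.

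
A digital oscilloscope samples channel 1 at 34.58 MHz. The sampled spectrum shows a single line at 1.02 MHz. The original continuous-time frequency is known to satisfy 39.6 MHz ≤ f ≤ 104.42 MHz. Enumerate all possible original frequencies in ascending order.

68.14 MHz, 70.18 MHz, 102.72 MHz

Frequencies that alias to 1.02 MHz are k·fs ± 1.02 MHz for integer k ≥ 0.
k=0: 1.02 MHz.
k=1: 33.56 MHz, 35.6 MHz.
k=2: 68.14 MHz, 70.18 MHz.
k=3: 102.72 MHz, 104.76 MHz.
k=4: 137.3 MHz, 139.34 MHz.
Within [39.6 MHz, 104.42 MHz]: 68.14 MHz, 70.18 MHz, 102.72 MHz.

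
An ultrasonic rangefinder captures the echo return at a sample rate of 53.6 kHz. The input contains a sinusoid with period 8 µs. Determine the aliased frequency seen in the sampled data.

T = 8 µs → f = 1/T = 125 kHz.
125 kHz mod fs = 17.8 kHz.
17.8 kHz ≤ fs/2 = 26.8 kHz, appears at 17.8 kHz.

17.8 kHz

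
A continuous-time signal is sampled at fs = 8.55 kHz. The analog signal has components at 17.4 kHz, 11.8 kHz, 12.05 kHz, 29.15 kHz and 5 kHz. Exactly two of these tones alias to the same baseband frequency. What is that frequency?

fs/2 = 4.275 kHz.
17.4 kHz mod fs = 0.3 kHz.
0.3 kHz ≤ fs/2 = 4.275 kHz, appears at 0.3 kHz.
11.8 kHz mod fs = 3.25 kHz.
3.25 kHz ≤ fs/2 = 4.275 kHz, appears at 3.25 kHz.
12.05 kHz mod fs = 3.5 kHz.
3.5 kHz ≤ fs/2 = 4.275 kHz, appears at 3.5 kHz.
29.15 kHz mod fs = 3.5 kHz.
3.5 kHz ≤ fs/2 = 4.275 kHz, appears at 3.5 kHz.
5 kHz > fs/2 = 4.275 kHz, folds to fs − 5 kHz = 3.55 kHz.
12.05 kHz and 29.15 kHz both map to 3.5 kHz.

3.5 kHz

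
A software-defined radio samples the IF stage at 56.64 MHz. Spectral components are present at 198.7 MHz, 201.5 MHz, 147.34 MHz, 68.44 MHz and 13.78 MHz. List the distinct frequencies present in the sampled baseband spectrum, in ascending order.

fs/2 = 28.32 MHz.
198.7 MHz mod fs = 28.78 MHz.
28.78 MHz > fs/2 = 28.32 MHz, folds to fs − 28.78 MHz = 27.86 MHz.
201.5 MHz mod fs = 31.58 MHz.
31.58 MHz > fs/2 = 28.32 MHz, folds to fs − 31.58 MHz = 25.06 MHz.
147.34 MHz mod fs = 34.06 MHz.
34.06 MHz > fs/2 = 28.32 MHz, folds to fs − 34.06 MHz = 22.58 MHz.
68.44 MHz mod fs = 11.8 MHz.
11.8 MHz ≤ fs/2 = 28.32 MHz, appears at 11.8 MHz.
13.78 MHz ≤ fs/2 = 28.32 MHz, passes unchanged.
Distinct values: {11.8 MHz, 13.78 MHz, 22.58 MHz, 25.06 MHz, 27.86 MHz}.

11.8 MHz, 13.78 MHz, 22.58 MHz, 25.06 MHz, 27.86 MHz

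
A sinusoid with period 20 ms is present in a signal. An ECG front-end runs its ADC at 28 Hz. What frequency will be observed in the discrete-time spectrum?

6 Hz

T = 20 ms → f = 1/T = 50 Hz.
50 Hz mod fs = 22 Hz.
22 Hz > fs/2 = 14 Hz, folds to fs − 22 Hz = 6 Hz.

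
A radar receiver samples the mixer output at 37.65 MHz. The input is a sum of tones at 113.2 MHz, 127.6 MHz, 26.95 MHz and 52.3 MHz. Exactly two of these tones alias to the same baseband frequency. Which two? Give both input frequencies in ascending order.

fs/2 = 18.825 MHz.
113.2 MHz mod fs = 0.25 MHz.
0.25 MHz ≤ fs/2 = 18.825 MHz, appears at 0.25 MHz.
127.6 MHz mod fs = 14.65 MHz.
14.65 MHz ≤ fs/2 = 18.825 MHz, appears at 14.65 MHz.
26.95 MHz > fs/2 = 18.825 MHz, folds to fs − 26.95 MHz = 10.7 MHz.
52.3 MHz mod fs = 14.65 MHz.
14.65 MHz ≤ fs/2 = 18.825 MHz, appears at 14.65 MHz.
52.3 MHz and 127.6 MHz both map to 14.65 MHz.

52.3 MHz, 127.6 MHz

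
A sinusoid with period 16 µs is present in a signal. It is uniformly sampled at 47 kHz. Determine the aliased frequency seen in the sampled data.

T = 16 µs → f = 1/T = 62.5 kHz.
62.5 kHz mod fs = 15.5 kHz.
15.5 kHz ≤ fs/2 = 23.5 kHz, appears at 15.5 kHz.

15.5 kHz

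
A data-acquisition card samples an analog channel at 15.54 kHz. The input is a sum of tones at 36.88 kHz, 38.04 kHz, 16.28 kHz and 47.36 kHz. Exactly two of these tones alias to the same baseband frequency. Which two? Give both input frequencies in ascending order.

fs/2 = 7.77 kHz.
36.88 kHz mod fs = 5.8 kHz.
5.8 kHz ≤ fs/2 = 7.77 kHz, appears at 5.8 kHz.
38.04 kHz mod fs = 6.96 kHz.
6.96 kHz ≤ fs/2 = 7.77 kHz, appears at 6.96 kHz.
16.28 kHz mod fs = 0.74 kHz.
0.74 kHz ≤ fs/2 = 7.77 kHz, appears at 0.74 kHz.
47.36 kHz mod fs = 0.74 kHz.
0.74 kHz ≤ fs/2 = 7.77 kHz, appears at 0.74 kHz.
16.28 kHz and 47.36 kHz both map to 0.74 kHz.

16.28 kHz, 47.36 kHz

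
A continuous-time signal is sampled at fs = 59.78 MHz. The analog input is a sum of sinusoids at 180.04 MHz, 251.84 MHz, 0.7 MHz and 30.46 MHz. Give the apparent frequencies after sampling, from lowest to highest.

0.7 MHz, 12.72 MHz, 29.32 MHz

fs/2 = 29.89 MHz.
180.04 MHz mod fs = 0.7 MHz.
0.7 MHz ≤ fs/2 = 29.89 MHz, appears at 0.7 MHz.
251.84 MHz mod fs = 12.72 MHz.
12.72 MHz ≤ fs/2 = 29.89 MHz, appears at 12.72 MHz.
0.7 MHz ≤ fs/2 = 29.89 MHz, passes unchanged.
30.46 MHz > fs/2 = 29.89 MHz, folds to fs − 30.46 MHz = 29.32 MHz.
Distinct values: {0.7 MHz, 12.72 MHz, 29.32 MHz}.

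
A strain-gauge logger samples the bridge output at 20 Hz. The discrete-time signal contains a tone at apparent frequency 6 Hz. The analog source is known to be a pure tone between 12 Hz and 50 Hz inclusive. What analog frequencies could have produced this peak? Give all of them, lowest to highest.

14 Hz, 26 Hz, 34 Hz, 46 Hz

Frequencies that alias to 6 Hz are k·fs ± 6 Hz for integer k ≥ 0.
k=0: 6 Hz.
k=1: 14 Hz, 26 Hz.
k=2: 34 Hz, 46 Hz.
k=3: 54 Hz, 66 Hz.
Within [12 Hz, 50 Hz]: 14 Hz, 26 Hz, 34 Hz, 46 Hz.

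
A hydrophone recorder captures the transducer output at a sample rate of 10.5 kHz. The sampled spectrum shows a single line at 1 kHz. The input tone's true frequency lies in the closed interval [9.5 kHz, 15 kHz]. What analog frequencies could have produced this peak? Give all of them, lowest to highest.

Frequencies that alias to 1 kHz are k·fs ± 1 kHz for integer k ≥ 0.
k=0: 1 kHz.
k=1: 9.5 kHz, 11.5 kHz.
k=2: 20 kHz, 22 kHz.
Within [9.5 kHz, 15 kHz]: 9.5 kHz, 11.5 kHz.

9.5 kHz, 11.5 kHz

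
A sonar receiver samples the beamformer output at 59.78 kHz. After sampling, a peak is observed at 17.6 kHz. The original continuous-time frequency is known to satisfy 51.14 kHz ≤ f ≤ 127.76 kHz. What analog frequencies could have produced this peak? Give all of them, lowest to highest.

77.38 kHz, 101.96 kHz

Frequencies that alias to 17.6 kHz are k·fs ± 17.6 kHz for integer k ≥ 0.
k=0: 17.6 kHz.
k=1: 42.18 kHz, 77.38 kHz.
k=2: 101.96 kHz, 137.16 kHz.
k=3: 161.74 kHz, 196.94 kHz.
Within [51.14 kHz, 127.76 kHz]: 77.38 kHz, 101.96 kHz.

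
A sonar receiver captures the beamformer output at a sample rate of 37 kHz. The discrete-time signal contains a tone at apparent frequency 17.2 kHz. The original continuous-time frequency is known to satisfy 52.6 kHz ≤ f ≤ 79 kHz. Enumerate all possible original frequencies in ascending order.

Frequencies that alias to 17.2 kHz are k·fs ± 17.2 kHz for integer k ≥ 0.
k=0: 17.2 kHz.
k=1: 19.8 kHz, 54.2 kHz.
k=2: 56.8 kHz, 91.2 kHz.
k=3: 93.8 kHz, 128.2 kHz.
Within [52.6 kHz, 79 kHz]: 54.2 kHz, 56.8 kHz.

54.2 kHz, 56.8 kHz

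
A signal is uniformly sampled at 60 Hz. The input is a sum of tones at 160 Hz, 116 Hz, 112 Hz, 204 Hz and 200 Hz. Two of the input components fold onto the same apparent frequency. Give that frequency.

20 Hz

fs/2 = 30 Hz.
160 Hz mod fs = 40 Hz.
40 Hz > fs/2 = 30 Hz, folds to fs − 40 Hz = 20 Hz.
116 Hz mod fs = 56 Hz.
56 Hz > fs/2 = 30 Hz, folds to fs − 56 Hz = 4 Hz.
112 Hz mod fs = 52 Hz.
52 Hz > fs/2 = 30 Hz, folds to fs − 52 Hz = 8 Hz.
204 Hz mod fs = 24 Hz.
24 Hz ≤ fs/2 = 30 Hz, appears at 24 Hz.
200 Hz mod fs = 20 Hz.
20 Hz ≤ fs/2 = 30 Hz, appears at 20 Hz.
160 Hz and 200 Hz both map to 20 Hz.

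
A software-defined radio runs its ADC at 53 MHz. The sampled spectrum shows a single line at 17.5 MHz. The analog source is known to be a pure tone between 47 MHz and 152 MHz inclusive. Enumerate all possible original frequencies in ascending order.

Frequencies that alias to 17.5 MHz are k·fs ± 17.5 MHz for integer k ≥ 0.
k=0: 17.5 MHz.
k=1: 35.5 MHz, 70.5 MHz.
k=2: 88.5 MHz, 123.5 MHz.
k=3: 141.5 MHz, 176.5 MHz.
k=4: 194.5 MHz, 229.5 MHz.
Within [47 MHz, 152 MHz]: 70.5 MHz, 88.5 MHz, 123.5 MHz, 141.5 MHz.

70.5 MHz, 88.5 MHz, 123.5 MHz, 141.5 MHz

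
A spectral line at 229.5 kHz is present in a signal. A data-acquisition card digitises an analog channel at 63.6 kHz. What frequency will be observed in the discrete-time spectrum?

229.5 kHz mod fs = 38.7 kHz.
38.7 kHz > fs/2 = 31.8 kHz, folds to fs − 38.7 kHz = 24.9 kHz.

24.9 kHz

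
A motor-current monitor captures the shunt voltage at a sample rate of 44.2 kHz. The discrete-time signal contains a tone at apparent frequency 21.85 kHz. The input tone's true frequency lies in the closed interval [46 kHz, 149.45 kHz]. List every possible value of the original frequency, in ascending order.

66.05 kHz, 66.55 kHz, 110.25 kHz, 110.75 kHz

Frequencies that alias to 21.85 kHz are k·fs ± 21.85 kHz for integer k ≥ 0.
k=0: 21.85 kHz.
k=1: 22.35 kHz, 66.05 kHz.
k=2: 66.55 kHz, 110.25 kHz.
k=3: 110.75 kHz, 154.45 kHz.
k=4: 154.95 kHz, 198.65 kHz.
Within [46 kHz, 149.45 kHz]: 66.05 kHz, 66.55 kHz, 110.25 kHz, 110.75 kHz.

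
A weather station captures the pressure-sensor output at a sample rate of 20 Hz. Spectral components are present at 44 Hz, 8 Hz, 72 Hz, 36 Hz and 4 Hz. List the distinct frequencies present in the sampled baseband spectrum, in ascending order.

4 Hz, 8 Hz

fs/2 = 10 Hz.
44 Hz mod fs = 4 Hz.
4 Hz ≤ fs/2 = 10 Hz, appears at 4 Hz.
8 Hz ≤ fs/2 = 10 Hz, passes unchanged.
72 Hz mod fs = 12 Hz.
12 Hz > fs/2 = 10 Hz, folds to fs − 12 Hz = 8 Hz.
36 Hz mod fs = 16 Hz.
16 Hz > fs/2 = 10 Hz, folds to fs − 16 Hz = 4 Hz.
4 Hz ≤ fs/2 = 10 Hz, passes unchanged.
Distinct values: {4 Hz, 8 Hz}.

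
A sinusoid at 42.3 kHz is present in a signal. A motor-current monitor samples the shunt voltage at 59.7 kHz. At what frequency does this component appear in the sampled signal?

42.3 kHz > fs/2 = 29.85 kHz, folds to fs − 42.3 kHz = 17.4 kHz.

17.4 kHz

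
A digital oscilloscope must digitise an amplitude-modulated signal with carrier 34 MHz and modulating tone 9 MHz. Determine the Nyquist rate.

86 MHz

AM sidebands sit at fc ± fm = 25 MHz and 43 MHz.
Highest-frequency component: 43 MHz.
Nyquist rate = 2 × 43 MHz = 86 MHz.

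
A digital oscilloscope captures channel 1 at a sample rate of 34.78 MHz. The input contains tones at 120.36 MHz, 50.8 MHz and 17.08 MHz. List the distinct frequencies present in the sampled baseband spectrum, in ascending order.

16.02 MHz, 17.08 MHz

fs/2 = 17.39 MHz.
120.36 MHz mod fs = 16.02 MHz.
16.02 MHz ≤ fs/2 = 17.39 MHz, appears at 16.02 MHz.
50.8 MHz mod fs = 16.02 MHz.
16.02 MHz ≤ fs/2 = 17.39 MHz, appears at 16.02 MHz.
17.08 MHz ≤ fs/2 = 17.39 MHz, passes unchanged.
Distinct values: {16.02 MHz, 17.08 MHz}.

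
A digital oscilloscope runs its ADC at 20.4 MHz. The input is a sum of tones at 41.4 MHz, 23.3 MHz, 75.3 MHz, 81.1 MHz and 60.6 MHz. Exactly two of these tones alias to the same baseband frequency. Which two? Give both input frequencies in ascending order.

41.4 MHz, 60.6 MHz

fs/2 = 10.2 MHz.
41.4 MHz mod fs = 0.6 MHz.
0.6 MHz ≤ fs/2 = 10.2 MHz, appears at 0.6 MHz.
23.3 MHz mod fs = 2.9 MHz.
2.9 MHz ≤ fs/2 = 10.2 MHz, appears at 2.9 MHz.
75.3 MHz mod fs = 14.1 MHz.
14.1 MHz > fs/2 = 10.2 MHz, folds to fs − 14.1 MHz = 6.3 MHz.
81.1 MHz mod fs = 19.9 MHz.
19.9 MHz > fs/2 = 10.2 MHz, folds to fs − 19.9 MHz = 0.5 MHz.
60.6 MHz mod fs = 19.8 MHz.
19.8 MHz > fs/2 = 10.2 MHz, folds to fs − 19.8 MHz = 0.6 MHz.
41.4 MHz and 60.6 MHz both map to 0.6 MHz.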